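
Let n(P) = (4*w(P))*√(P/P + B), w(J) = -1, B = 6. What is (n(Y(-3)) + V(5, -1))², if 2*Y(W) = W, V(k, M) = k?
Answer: 137 - 40*√7 ≈ 31.170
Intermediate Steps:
Y(W) = W/2
n(P) = -4*√7 (n(P) = (4*(-1))*√(P/P + 6) = -4*√(1 + 6) = -4*√7)
(n(Y(-3)) + V(5, -1))² = (-4*√7 + 5)² = (5 - 4*√7)²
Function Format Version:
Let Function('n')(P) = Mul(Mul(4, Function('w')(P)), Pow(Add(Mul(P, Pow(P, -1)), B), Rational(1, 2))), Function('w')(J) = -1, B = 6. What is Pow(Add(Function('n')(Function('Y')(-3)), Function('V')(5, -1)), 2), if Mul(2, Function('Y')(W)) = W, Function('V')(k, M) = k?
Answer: Add(137, Mul(-40, Pow(7, Rational(1, 2)))) ≈ 31.170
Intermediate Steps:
Function('Y')(W) = Mul(Rational(1, 2), W)
Function('n')(P) = Mul(-4, Pow(7, Rational(1, 2))) (Function('n')(P) = Mul(Mul(4, -1), Pow(Add(Mul(P, Pow(P, -1)), 6), Rational(1, 2))) = Mul(-4, Pow(Add(1, 6), Rational(1, 2))) = Mul(-4, Pow(7, Rational(1, 2))))
Pow(Add(Function('n')(Function('Y')(-3)), Function('V')(5, -1)), 2) = Pow(Add(Mul(-4, Pow(7, Rational(1, 2))), 5), 2) = Pow(Add(5, Mul(-4, Pow(7, Rational(1, 2)))), 2)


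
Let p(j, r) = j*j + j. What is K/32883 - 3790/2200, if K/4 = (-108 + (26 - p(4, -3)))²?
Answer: -1102379/2411420 ≈ -0.45715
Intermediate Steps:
p(j, r) = j + j² (p(j, r) = j² + j = j + j²)
K = 41616 (K = 4*(-108 + (26 - 4*(1 + 4)))² = 4*(-108 + (26 - 4*5))² = 4*(-108 + (26 - 1*20))² = 4*(-108 + (26 - 20))² = 4*(-108 + 6)² = 4*(-102)² = 4*10404 = 41616)
K/32883 - 3790/2200 = 41616/32883 - 3790/2200 = 41616*(1/32883) - 3790*1/2200 = 13872/10961 - 379/220 = -1102379/2411420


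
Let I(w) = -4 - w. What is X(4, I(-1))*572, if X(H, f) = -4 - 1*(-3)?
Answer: -572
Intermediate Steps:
X(H, f) = -1 (X(H, f) = -4 + 3 = -1)
X(4, I(-1))*572 = -1*572 = -572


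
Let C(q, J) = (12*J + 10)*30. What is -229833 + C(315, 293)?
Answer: -124053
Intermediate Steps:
C(q, J) = 300 + 360*J (C(q, J) = (10 + 12*J)*30 = 300 + 360*J)
-229833 + C(315, 293) = -229833 + (300 + 360*293) = -229833 + (300 + 105480) = -229833 + 105780 = -124053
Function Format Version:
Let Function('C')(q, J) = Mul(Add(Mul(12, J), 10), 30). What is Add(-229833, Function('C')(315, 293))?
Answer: -124053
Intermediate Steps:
Function('C')(q, J) = Add(300, Mul(360, J)) (Function('C')(q, J) = Mul(Add(10, Mul(12, J)), 30) = Add(300, Mul(360, J)))
Add(-229833, Function('C')(315, 293)) = Add(-229833, Add(300, Mul(360, 293))) = Add(-229833, Add(300, 105480)) = Add(-229833, 105780) = -124053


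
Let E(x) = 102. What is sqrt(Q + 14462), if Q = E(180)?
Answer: 2*sqrt(3641) ≈ 120.68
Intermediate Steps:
Q = 102
sqrt(Q + 14462) = sqrt(102 + 14462) = sqrt(14564) = 2*sqrt(3641)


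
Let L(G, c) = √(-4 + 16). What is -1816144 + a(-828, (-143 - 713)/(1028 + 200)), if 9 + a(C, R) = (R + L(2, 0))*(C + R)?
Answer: -171116160357/94249 - 508820*√3/307 ≈ -1.8184e+6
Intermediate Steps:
L(G, c) = 2*√3 (L(G, c) = √12 = 2*√3)
a(C, R) = -9 + (C + R)*(R + 2*√3) (a(C, R) = -9 + (R + 2*√3)*(C + R) = -9 + (C + R)*(R + 2*√3))
-1816144 + a(-828, (-143 - 713)/(1028 + 200)) = -1816144 + (-9 + ((-143 - 713)/(1028 + 200))² - 828*(-143 - 713)/(1028 + 200) + 2*(-828)*√3 + 2*((-143 - 713)/(1028 + 200))*√3) = -1816144 + (-9 + (-856/1228)² - (-708768)/1228 - 1656*√3 + 2*(-856/1228)*√3) = -1816144 + (-9 + (-856*1/1228)² - (-708768)/1228 - 1656*√3 + 2*(-856*1/1228)*√3) = -1816144 + (-9 + (-214/307)² - 828*(-214/307) - 1656*√3 + 2*(-214/307)*√3) = -1816144 + (-9 + 45796/94249 + 177192/307 - 1656*√3 - 428*√3/307) = -1816144 + (53595499/94249 - 508820*√3/307) = -171116160357/94249 - 508820*√3/307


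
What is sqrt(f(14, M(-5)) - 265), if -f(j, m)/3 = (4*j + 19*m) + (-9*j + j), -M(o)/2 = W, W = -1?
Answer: I*sqrt(211) ≈ 14.526*I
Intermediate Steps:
M(o) = 2 (M(o) = -2*(-1) = 2)
f(j, m) = -57*m + 12*j (f(j, m) = -3*((4*j + 19*m) + (-9*j + j)) = -3*((4*j + 19*m) - 8*j) = -3*(-4*j + 19*m) = -57*m + 12*j)
sqrt(f(14, M(-5)) - 265) = sqrt((-57*2 + 12*14) - 265) = sqrt((-114 + 168) - 265) = sqrt(54 - 265) = sqrt(-211) = I*sqrt(211)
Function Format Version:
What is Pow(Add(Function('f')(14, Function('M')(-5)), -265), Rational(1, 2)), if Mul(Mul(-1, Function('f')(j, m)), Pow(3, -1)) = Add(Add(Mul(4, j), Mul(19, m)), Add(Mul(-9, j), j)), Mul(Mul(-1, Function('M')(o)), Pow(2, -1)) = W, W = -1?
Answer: Mul(I, Pow(211, Rational(1, 2))) ≈ Mul(14.526, I)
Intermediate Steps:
Function('M')(o) = 2 (Function('M')(o) = Mul(-2, -1) = 2)
Function('f')(j, m) = Add(Mul(-57, m), Mul(12, j)) (Function('f')(j, m) = Mul(-3, Add(Add(Mul(4, j), Mul(19, m)), Add(Mul(-9, j), j))) = Mul(-3, Add(Add(Mul(4, j), Mul(19, m)), Mul(-8, j))) = Mul(-3, Add(Mul(-4, j), Mul(19, m))) = Add(Mul(-57, m), Mul(12, j)))
Pow(Add(Function('f')(14, Function('M')(-5)), -265), Rational(1, 2)) = Pow(Add(Add(Mul(-57, 2), Mul(12, 14)), -265), Rational(1, 2)) = Pow(Add(Add(-114, 168), -265), Rational(1, 2)) = Pow(Add(54, -265), Rational(1, 2)) = Pow(-211, Rational(1, 2)) = Mul(I, Pow(211, Rational(1, 2)))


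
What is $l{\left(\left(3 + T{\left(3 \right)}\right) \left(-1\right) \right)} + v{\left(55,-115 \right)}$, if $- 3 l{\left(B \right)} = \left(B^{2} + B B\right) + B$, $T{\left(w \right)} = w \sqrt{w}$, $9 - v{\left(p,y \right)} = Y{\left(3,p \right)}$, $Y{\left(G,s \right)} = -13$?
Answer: $-1 - 11 \sqrt{3} \approx -20.053$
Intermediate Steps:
$v{\left(p,y \right)} = 22$ ($v{\left(p,y \right)} = 9 - -13 = 9 + 13 = 22$)
$T{\left(w \right)} = w^{\frac{3}{2}}$
$l{\left(B \right)} = - \frac{2 B^{2}}{3} - \frac{B}{3}$ ($l{\left(B \right)} = - \frac{\left(B^{2} + B B\right) + B}{3} = - \frac{\left(B^{2} + B^{2}\right) + B}{3} = - \frac{2 B^{2} + B}{3} = - \frac{B + 2 B^{2}}{3} = - \frac{2 B^{2}}{3} - \frac{B}{3}$)
$l{\left(\left(3 + T{\left(3 \right)}\right) \left(-1\right) \right)} + v{\left(55,-115 \right)} = - \frac{\left(3 + 3^{\frac{3}{2}}\right) \left(-1\right) \left(1 + 2 \left(3 + 3^{\frac{3}{2}}\right) \left(-1\right)\right)}{3} + 22 = - \frac{\left(3 + 3 \sqrt{3}\right) \left(-1\right) \left(1 + 2 \left(3 + 3 \sqrt{3}\right) \left(-1\right)\right)}{3} + 22 = - \frac{\left(-3 - 3 \sqrt{3}\right) \left(1 + 2 \left(-3 - 3 \sqrt{3}\right)\right)}{3} + 22 = - \frac{\left(-3 - 3 \sqrt{3}\right) \left(1 - \left(6 + 6 \sqrt{3}\right)\right)}{3} + 22 = - \frac{\left(-3 - 3 \sqrt{3}\right) \left(-5 - 6 \sqrt{3}\right)}{3} + 22 = - \frac{\left(-5 - 6 \sqrt{3}\right) \left(-3 - 3 \sqrt{3}\right)}{3} + 22 = 22 - \frac{\left(-5 - 6 \sqrt{3}\right) \left(-3 - 3 \sqrt{3}\right)}{3}$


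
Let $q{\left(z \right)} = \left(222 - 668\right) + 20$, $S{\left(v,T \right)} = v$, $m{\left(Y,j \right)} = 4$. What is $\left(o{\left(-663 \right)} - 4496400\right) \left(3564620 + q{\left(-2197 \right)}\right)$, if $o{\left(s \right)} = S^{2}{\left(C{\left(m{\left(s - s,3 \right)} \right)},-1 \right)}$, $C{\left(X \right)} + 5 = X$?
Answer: $-16026038337406$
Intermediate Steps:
$C{\left(X \right)} = -5 + X$
$q{\left(z \right)} = -426$ ($q{\left(z \right)} = -446 + 20 = -426$)
$o{\left(s \right)} = 1$ ($o{\left(s \right)} = \left(-5 + 4\right)^{2} = \left(-1\right)^{2} = 1$)
$\left(o{\left(-663 \right)} - 4496400\right) \left(3564620 + q{\left(-2197 \right)}\right) = \left(1 - 4496400\right) \left(3564620 - 426\right) = \left(-4496399\right) 3564194 = -16026038337406$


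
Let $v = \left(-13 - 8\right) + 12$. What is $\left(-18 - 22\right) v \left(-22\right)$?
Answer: $-7920$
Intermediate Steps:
$v = -9$ ($v = -21 + 12 = -9$)
$\left(-18 - 22\right) v \left(-22\right) = \left(-18 - 22\right) \left(-9\right) \left(-22\right) = \left(-40\right) \left(-9\right) \left(-22\right) = 360 \left(-22\right) = -7920$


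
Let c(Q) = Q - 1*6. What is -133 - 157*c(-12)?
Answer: 2693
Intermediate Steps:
c(Q) = -6 + Q (c(Q) = Q - 6 = -6 + Q)
-133 - 157*c(-12) = -133 - 157*(-6 - 12) = -133 - 157*(-18) = -133 + 2826 = 2693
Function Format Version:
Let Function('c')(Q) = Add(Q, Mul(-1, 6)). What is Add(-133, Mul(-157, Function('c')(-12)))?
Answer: 2693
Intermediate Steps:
Function('c')(Q) = Add(-6, Q) (Function('c')(Q) = Add(Q, -6) = Add(-6, Q))
Add(-133, Mul(-157, Function('c')(-12))) = Add(-133, Mul(-157, Add(-6, -12))) = Add(-133, Mul(-157, -18)) = Add(-133, 2826) = 2693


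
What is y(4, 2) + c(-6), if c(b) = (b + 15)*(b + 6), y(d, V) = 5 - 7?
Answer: -2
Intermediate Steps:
y(d, V) = -2
c(b) = (6 + b)*(15 + b) (c(b) = (15 + b)*(6 + b) = (6 + b)*(15 + b))
y(4, 2) + c(-6) = -2 + (90 + (-6)² + 21*(-6)) = -2 + (90 + 36 - 126) = -2 + 0 = -2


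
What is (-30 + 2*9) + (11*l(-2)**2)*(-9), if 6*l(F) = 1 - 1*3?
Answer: -23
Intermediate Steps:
l(F) = -1/3 (l(F) = (1 - 1*3)/6 = (1 - 3)/6 = (1/6)*(-2) = -1/3)
(-30 + 2*9) + (11*l(-2)**2)*(-9) = (-30 + 2*9) + (11*(-1/3)**2)*(-9) = (-30 + 18) + (11*(1/9))*(-9) = -12 + (11/9)*(-9) = -12 - 11 = -23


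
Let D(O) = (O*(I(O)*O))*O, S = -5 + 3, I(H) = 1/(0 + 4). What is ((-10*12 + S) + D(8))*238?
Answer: 1428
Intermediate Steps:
I(H) = ¼ (I(H) = 1/4 = ¼)
S = -2
D(O) = O³/4 (D(O) = (O*(O/4))*O = (O²/4)*O = O³/4)
((-10*12 + S) + D(8))*238 = ((-10*12 - 2) + (¼)*8³)*238 = ((-120 - 2) + (¼)*512)*238 = (-122 + 128)*238 = 6*238 = 1428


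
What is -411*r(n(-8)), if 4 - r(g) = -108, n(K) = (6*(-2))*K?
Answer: -46032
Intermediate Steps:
n(K) = -12*K
r(g) = 112 (r(g) = 4 - 1*(-108) = 4 + 108 = 112)
-411*r(n(-8)) = -411*112 = -46032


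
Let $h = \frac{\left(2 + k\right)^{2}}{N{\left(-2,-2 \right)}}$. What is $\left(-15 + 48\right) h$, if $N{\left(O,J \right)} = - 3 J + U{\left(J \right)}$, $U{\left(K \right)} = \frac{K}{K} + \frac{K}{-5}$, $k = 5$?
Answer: $\frac{8085}{37} \approx 218.51$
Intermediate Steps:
$U{\left(K \right)} = 1 - \frac{K}{5}$ ($U{\left(K \right)} = 1 + K \left(- \frac{1}{5}\right) = 1 - \frac{K}{5}$)
$N{\left(O,J \right)} = 1 - \frac{16 J}{5}$ ($N{\left(O,J \right)} = - 3 J - \left(-1 + \frac{J}{5}\right) = 1 - \frac{16 J}{5}$)
$h = \frac{245}{37}$ ($h = \frac{\left(2 + 5\right)^{2}}{1 - - \frac{32}{5}} = \frac{7^{2}}{1 + \frac{32}{5}} = \frac{49}{\frac{37}{5}} = 49 \cdot \frac{5}{37} = \frac{245}{37} \approx 6.6216$)
$\left(-15 + 48\right) h = \left(-15 + 48\right) \frac{245}{37} = 33 \cdot \frac{245}{37} = \frac{8085}{37}$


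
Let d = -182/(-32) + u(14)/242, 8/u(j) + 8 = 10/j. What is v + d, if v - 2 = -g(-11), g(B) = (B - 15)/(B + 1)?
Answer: 2509357/493680 ≈ 5.0830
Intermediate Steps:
u(j) = 8/(-8 + 10/j)
g(B) = (-15 + B)/(1 + B)
v = -⅗ (v = 2 - (-15 - 11)/(1 - 11) = 2 - (-26)/(-10) = 2 - (-1)*(-26)/10 = 2 - 1*13/5 = 2 - 13/5 = -⅗ ≈ -0.60000)
d = 561113/98736 (d = -182/(-32) - 4*14/(-5 + 4*14)/242 = -182*(-1/32) - 4*14/(-5 + 56)*(1/242) = 91/16 - 4*14/51*(1/242) = 91/16 - 4*14*1/51*(1/242) = 91/16 - 56/51*1/242 = 91/16 - 28/6171 = 561113/98736 ≈ 5.6830)
v + d = -⅗ + 561113/98736 = 2509357/493680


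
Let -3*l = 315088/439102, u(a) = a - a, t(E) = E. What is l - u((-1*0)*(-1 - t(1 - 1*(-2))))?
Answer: -157544/658653 ≈ -0.23919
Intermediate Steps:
u(a) = 0
l = -157544/658653 (l = -315088/(3*439102) = -⅓*157544/219551 = -157544/658653 ≈ -0.23919)
l - u((-1*0)*(-1 - t(1 - 1*(-2)))) = -157544/658653 - 1*0 = -157544/658653 + 0 = -157544/658653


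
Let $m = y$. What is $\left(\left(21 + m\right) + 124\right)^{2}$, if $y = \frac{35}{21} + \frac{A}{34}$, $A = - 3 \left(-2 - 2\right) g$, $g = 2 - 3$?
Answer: $\frac{55681444}{2601} \approx 21408.0$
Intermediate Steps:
$g = -1$
$A = -12$ ($A = - 3 \left(-2 - 2\right) \left(-1\right) = \left(-3\right) \left(-4\right) \left(-1\right) = 12 \left(-1\right) = -12$)
$y = \frac{67}{51}$ ($y = \frac{35}{21} - \frac{12}{34} = 35 \cdot \frac{1}{21} - \frac{6}{17} = \frac{5}{3} - \frac{6}{17} = \frac{67}{51} \approx 1.3137$)
$m = \frac{67}{51} \approx 1.3137$
$\left(\left(21 + m\right) + 124\right)^{2} = \left(\left(21 + \frac{67}{51}\right) + 124\right)^{2} = \left(\frac{1138}{51} + 124\right)^{2} = \left(\frac{7462}{51}\right)^{2} = \frac{55681444}{2601}$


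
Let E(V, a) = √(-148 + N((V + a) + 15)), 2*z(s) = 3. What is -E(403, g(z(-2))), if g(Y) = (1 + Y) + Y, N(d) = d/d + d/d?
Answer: -I*√146 ≈ -12.083*I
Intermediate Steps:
z(s) = 3/2 (z(s) = (½)*3 = 3/2)
N(d) = 2 (N(d) = 1 + 1 = 2)
g(Y) = 1 + 2*Y
E(V, a) = I*√146 (E(V, a) = √(-148 + 2) = √(-146) = I*√146)
-E(403, g(z(-2))) = -I*√146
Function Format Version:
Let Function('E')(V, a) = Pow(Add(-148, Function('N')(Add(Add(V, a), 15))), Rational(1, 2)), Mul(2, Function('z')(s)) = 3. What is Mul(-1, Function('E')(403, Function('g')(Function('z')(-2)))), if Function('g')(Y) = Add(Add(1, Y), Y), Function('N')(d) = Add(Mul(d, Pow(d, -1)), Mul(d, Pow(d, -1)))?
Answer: Mul(-1, I, Pow(146, Rational(1, 2))) ≈ Mul(-12.083, I)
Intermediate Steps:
Function('z')(s) = Rational(3, 2) (Function('z')(s) = Mul(Rational(1, 2), 3) = Rational(3, 2))
Function('N')(d) = 2 (Function('N')(d) = Add(1, 1) = 2)
Function('g')(Y) = Add(1, Mul(2, Y))
Function('E')(V, a) = Mul(I, Pow(146, Rational(1, 2))) (Function('E')(V, a) = Pow(Add(-148, 2), Rational(1, 2)) = Pow(-146, Rational(1, 2)) = Mul(I, Pow(146, Rational(1, 2))))
Mul(-1, Function('E')(403, Function('g')(Function('z')(-2)))) = Mul(-1, Mul(I, Pow(146, Rational(1, 2)))) = Mul(-1, I, Pow(146, Rational(1, 2)))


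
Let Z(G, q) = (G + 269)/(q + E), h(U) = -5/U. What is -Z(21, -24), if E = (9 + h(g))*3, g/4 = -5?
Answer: -232/3 ≈ -77.333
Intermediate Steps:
g = -20 (g = 4*(-5) = -20)
E = 111/4 (E = (9 - 5/(-20))*3 = (9 - 5*(-1/20))*3 = (9 + ¼)*3 = (37/4)*3 = 111/4 ≈ 27.750)
Z(G, q) = (269 + G)/(111/4 + q) (Z(G, q) = (G + 269)/(q + 111/4) = (269 + G)/(111/4 + q))
-Z(21, -24) = -4*(269 + 21)/(111 + 4*(-24)) = -4*290/(111 - 96) = -4*290/15 = -1*232/3 = -232/3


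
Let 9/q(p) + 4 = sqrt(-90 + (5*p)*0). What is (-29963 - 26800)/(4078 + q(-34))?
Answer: -24534785016/1762495369 - 1532601*I*sqrt(10)/1762495369 ≈ -13.92 - 0.0027498*I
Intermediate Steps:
q(p) = 9/(-4 + 3*I*sqrt(10)) (q(p) = 9/(-4 + sqrt(-90 + (5*p)*0)) = 9/(-4 + sqrt(-90 + 0)) = 9/(-4 + sqrt(-90)) = 9/(-4 + 3*I*sqrt(10)))
(-29963 - 26800)/(4078 + q(-34)) = (-29963 - 26800)/(4078 + (-18/53 - 27*I*sqrt(10)/106)) = -56763/(216116/53 - 27*I*sqrt(10)/106)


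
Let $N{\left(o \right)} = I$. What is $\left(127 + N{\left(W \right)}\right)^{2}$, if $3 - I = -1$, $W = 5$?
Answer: $17161$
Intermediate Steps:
$I = 4$ ($I = 3 - -1 = 3 + 1 = 4$)
$N{\left(o \right)} = 4$
$\left(127 + N{\left(W \right)}\right)^{2} = \left(127 + 4\right)^{2} = 131^{2} = 17161$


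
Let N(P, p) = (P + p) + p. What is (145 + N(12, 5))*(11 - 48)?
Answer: -6179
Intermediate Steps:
N(P, p) = P + 2*p
(145 + N(12, 5))*(11 - 48) = (145 + (12 + 2*5))*(11 - 48) = (145 + (12 + 10))*(-37) = (145 + 22)*(-37) = 167*(-37) = -6179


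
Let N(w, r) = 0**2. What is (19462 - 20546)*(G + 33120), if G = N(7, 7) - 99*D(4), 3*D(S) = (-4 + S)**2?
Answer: -35902080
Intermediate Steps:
N(w, r) = 0
D(S) = (-4 + S)**2/3
G = 0 (G = 0 - 33*(-4 + 4)**2 = 0 - 33*0**2 = 0 - 33*0 = 0 - 99*0 = 0 + 0 = 0)
(19462 - 20546)*(G + 33120) = (19462 - 20546)*(0 + 33120) = -1084*33120 = -35902080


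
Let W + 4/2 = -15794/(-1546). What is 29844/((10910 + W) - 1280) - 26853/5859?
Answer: -7211146885/4850171991 ≈ -1.4868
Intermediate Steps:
W = 6351/773 (W = -2 - 15794/(-1546) = -2 - 15794*(-1/1546) = -2 + 7897/773 = 6351/773 ≈ 8.2160)
29844/((10910 + W) - 1280) - 26853/5859 = 29844/((10910 + 6351/773) - 1280) - 26853/5859 = 29844/(8439781/773 - 1280) - 26853*1/5859 = 29844/(7450341/773) - 8951/1953 = 29844*(773/7450341) - 8951/1953 = 7689804/2483447 - 8951/1953 = -7211146885/4850171991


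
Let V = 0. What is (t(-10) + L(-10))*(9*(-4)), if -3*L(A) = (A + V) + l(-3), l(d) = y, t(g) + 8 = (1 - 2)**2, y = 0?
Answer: 132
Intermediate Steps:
t(g) = -7 (t(g) = -8 + (1 - 2)**2 = -8 + (-1)**2 = -8 + 1 = -7)
l(d) = 0
L(A) = -A/3 (L(A) = -((A + 0) + 0)/3 = -(A + 0)/3 = -A/3)
(t(-10) + L(-10))*(9*(-4)) = (-7 - 1/3*(-10))*(9*(-4)) = (-7 + 10/3)*(-36) = -11/3*(-36) = 132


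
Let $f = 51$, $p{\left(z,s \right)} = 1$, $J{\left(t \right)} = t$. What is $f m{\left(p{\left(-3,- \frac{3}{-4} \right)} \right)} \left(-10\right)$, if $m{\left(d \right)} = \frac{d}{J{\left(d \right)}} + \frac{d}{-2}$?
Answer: $-255$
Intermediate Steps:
$m{\left(d \right)} = 1 - \frac{d}{2}$ ($m{\left(d \right)} = \frac{d}{d} + \frac{d}{-2} = 1 + d \left(- \frac{1}{2}\right) = 1 - \frac{d}{2}$)
$f m{\left(p{\left(-3,- \frac{3}{-4} \right)} \right)} \left(-10\right) = 51 \left(1 - \frac{1}{2}\right) \left(-10\right) = 51 \cdot \frac{1}{2} \left(-10\right) = \frac{51}{2} \left(-10\right) = -255$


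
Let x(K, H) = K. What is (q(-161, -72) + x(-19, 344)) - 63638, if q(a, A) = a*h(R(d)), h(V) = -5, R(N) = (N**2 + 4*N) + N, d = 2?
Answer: -62852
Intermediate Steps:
R(N) = N**2 + 5*N
q(a, A) = -5*a (q(a, A) = a*(-5) = -5*a)
(q(-161, -72) + x(-19, 344)) - 63638 = (-5*(-161) - 19) - 63638 = (805 - 19) - 63638 = 786 - 63638 = -62852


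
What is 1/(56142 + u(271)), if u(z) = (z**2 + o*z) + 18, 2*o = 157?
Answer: 2/301749 ≈ 6.6280e-6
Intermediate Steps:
o = 157/2 (o = (1/2)*157 = 157/2 ≈ 78.500)
u(z) = 18 + z**2 + 157*z/2 (u(z) = (z**2 + 157*z/2) + 18 = 18 + z**2 + 157*z/2)
1/(56142 + u(271)) = 1/(56142 + (18 + 271**2 + (157/2)*271)) = 1/(56142 + (18 + 73441 + 42547/2)) = 1/(56142 + 189465/2) = 1/(301749/2) = 2/301749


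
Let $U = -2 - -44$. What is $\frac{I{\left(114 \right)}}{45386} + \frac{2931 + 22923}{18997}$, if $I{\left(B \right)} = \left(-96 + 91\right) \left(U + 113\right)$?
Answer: $\frac{105335179}{78381622} \approx 1.3439$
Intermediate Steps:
$U = 42$ ($U = -2 + 44 = 42$)
$I{\left(B \right)} = -775$ ($I{\left(B \right)} = \left(-96 + 91\right) \left(42 + 113\right) = \left(-5\right) 155 = -775$)
$\frac{I{\left(114 \right)}}{45386} + \frac{2931 + 22923}{18997} = - \frac{775}{45386} + \frac{2931 + 22923}{18997} = \left(-775\right) \frac{1}{45386} + 25854 \cdot \frac{1}{18997} = - \frac{775}{45386} + \frac{25854}{18997} = \frac{105335179}{78381622}$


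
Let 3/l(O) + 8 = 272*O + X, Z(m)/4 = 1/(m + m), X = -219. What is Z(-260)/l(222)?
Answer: -60157/390 ≈ -154.25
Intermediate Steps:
Z(m) = 2/m (Z(m) = 4/(m + m) = 4/((2*m)) = 4*(1/(2*m)) = 2/m)
l(O) = 3/(-227 + 272*O) (l(O) = 3/(-8 + (272*O - 219)) = 3/(-8 + (-219 + 272*O)) = 3/(-227 + 272*O))
Z(-260)/l(222) = (2/(-260))/((3/(-227 + 272*222))) = (2*(-1/260))/((3/(-227 + 60384))) = -1/(130*(3/60157)) = -1/(130*(3*(1/60157))) = -1/(130*3/60157) = -1/130*60157/3 = -60157/390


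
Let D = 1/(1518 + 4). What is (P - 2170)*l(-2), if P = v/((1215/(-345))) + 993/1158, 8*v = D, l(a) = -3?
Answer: 412890654431/63449136 ≈ 6507.4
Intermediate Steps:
D = 1/1522 ≈ 0.00065703
v = 1/12176 (v = (⅛)*(1/1522) = 1/12176 ≈ 8.2129e-5)
P = 163220929/190347408 (P = 1/(12176*((1215/(-345)))) + 993/1158 = 1/(12176*((1215*(-1/345)))) + 993*(1/1158) = 1/(12176*(-81/23)) + 331/386 = (1/12176)*(-23/81) + 331/386 = -23/986256 + 331/386 = 163220929/190347408 ≈ 0.85749)
(P - 2170)*l(-2) = (163220929/190347408 - 2170)*(-3) = -412890654431/190347408*(-3) = 412890654431/63449136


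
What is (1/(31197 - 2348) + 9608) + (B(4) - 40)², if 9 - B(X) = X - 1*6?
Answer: 301443202/28849 ≈ 10449.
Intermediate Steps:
B(X) = 15 - X (B(X) = 9 - (X - 1*6) = 9 - (X - 6) = 9 - (-6 + X) = 9 + (6 - X) = 15 - X)
(1/(31197 - 2348) + 9608) + (B(4) - 40)² = (1/(31197 - 2348) + 9608) + ((15 - 1*4) - 40)² = (1/28849 + 9608) + ((15 - 4) - 40)² = (1/28849 + 9608) + (11 - 40)² = 277181193/28849 + (-29)² = 277181193/28849 + 841 = 301443202/28849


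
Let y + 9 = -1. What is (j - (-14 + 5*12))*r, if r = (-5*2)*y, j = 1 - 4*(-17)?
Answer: 2300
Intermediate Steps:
y = -10 (y = -9 - 1 = -10)
j = 69 (j = 1 + 68 = 69)
r = 100 (r = -5*2*(-10) = -10*(-10) = 100)
(j - (-14 + 5*12))*r = (69 - (-14 + 5*12))*100 = (69 - (-14 + 60))*100 = (69 - 1*46)*100 = (69 - 46)*100 = 23*100 = 2300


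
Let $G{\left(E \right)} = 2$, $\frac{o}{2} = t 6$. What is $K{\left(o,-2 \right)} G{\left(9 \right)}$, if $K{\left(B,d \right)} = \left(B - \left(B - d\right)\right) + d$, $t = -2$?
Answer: $-8$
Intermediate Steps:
$o = -24$ ($o = 2 \left(\left(-2\right) 6\right) = 2 \left(-12\right) = -24$)
$K{\left(B,d \right)} = 2 d$ ($K{\left(B,d \right)} = d + d = 2 d$)
$K{\left(o,-2 \right)} G{\left(9 \right)} = 2 \left(-2\right) 2 = \left(-4\right) 2 = -8$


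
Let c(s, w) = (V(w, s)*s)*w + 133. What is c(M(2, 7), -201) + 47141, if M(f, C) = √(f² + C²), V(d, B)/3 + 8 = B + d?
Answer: 15315 + 126027*√53 ≈ 9.3281e+5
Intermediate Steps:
V(d, B) = -24 + 3*B + 3*d (V(d, B) = -24 + 3*(B + d) = -24 + (3*B + 3*d) = -24 + 3*B + 3*d)
M(f, C) = √(C² + f²)
c(s, w) = 133 + s*w*(-24 + 3*s + 3*w) (c(s, w) = ((-24 + 3*s + 3*w)*s)*w + 133 = (s*(-24 + 3*s + 3*w))*w + 133 = s*w*(-24 + 3*s + 3*w) + 133 = 133 + s*w*(-24 + 3*s + 3*w))
c(M(2, 7), -201) + 47141 = (133 + 3*√(7² + 2²)*(-201)*(-8 + √(7² + 2²) - 201)) + 47141 = (133 + 3*√(49 + 4)*(-201)*(-8 + √(49 + 4) - 201)) + 47141 = (133 + 3*√53*(-201)*(-8 + √53 - 201)) + 47141 = (133 + 3*√53*(-201)*(-209 + √53)) + 47141 = (133 - 603*√53*(-209 + √53)) + 47141 = 47274 - 603*√53*(-209 + √53)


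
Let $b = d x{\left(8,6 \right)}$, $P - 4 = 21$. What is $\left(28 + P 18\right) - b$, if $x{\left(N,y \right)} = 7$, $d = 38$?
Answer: $212$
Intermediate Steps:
$P = 25$ ($P = 4 + 21 = 25$)
$b = 266$ ($b = 38 \cdot 7 = 266$)
$\left(28 + P 18\right) - b = \left(28 + 25 \cdot 18\right) - 266 = \left(28 + 450\right) - 266 = 478 - 266 = 212$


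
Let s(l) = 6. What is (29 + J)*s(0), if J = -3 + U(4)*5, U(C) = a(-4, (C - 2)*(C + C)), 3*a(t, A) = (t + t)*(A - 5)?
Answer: -724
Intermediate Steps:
a(t, A) = 2*t*(-5 + A)/3 (a(t, A) = ((t + t)*(A - 5))/3 = ((2*t)*(-5 + A))/3 = (2*t*(-5 + A))/3 = 2*t*(-5 + A)/3)
U(C) = 40/3 - 16*C*(-2 + C)/3 (U(C) = (⅔)*(-4)*(-5 + (C - 2)*(C + C)) = (⅔)*(-4)*(-5 + (-2 + C)*(2*C)) = (⅔)*(-4)*(-5 + 2*C*(-2 + C)) = 40/3 - 16*C*(-2 + C)/3)
J = -449/3 (J = -3 + (40/3 - 16/3*4*(-2 + 4))*5 = -3 + (40/3 - 16/3*4*2)*5 = -3 + (40/3 - 128/3)*5 = -3 - 88/3*5 = -3 - 440/3 = -449/3 ≈ -149.67)
(29 + J)*s(0) = (29 - 449/3)*6 = -362/3*6 = -724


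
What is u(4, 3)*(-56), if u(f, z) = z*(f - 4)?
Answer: 0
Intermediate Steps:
u(f, z) = z*(-4 + f)
u(4, 3)*(-56) = (3*(-4 + 4))*(-56) = (3*0)*(-56) = 0*(-56) = 0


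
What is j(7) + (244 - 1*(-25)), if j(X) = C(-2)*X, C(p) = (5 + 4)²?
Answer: 836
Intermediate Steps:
C(p) = 81 (C(p) = 9² = 81)
j(X) = 81*X
j(7) + (244 - 1*(-25)) = 81*7 + (244 - 1*(-25)) = 567 + (244 + 25) = 567 + 269 = 836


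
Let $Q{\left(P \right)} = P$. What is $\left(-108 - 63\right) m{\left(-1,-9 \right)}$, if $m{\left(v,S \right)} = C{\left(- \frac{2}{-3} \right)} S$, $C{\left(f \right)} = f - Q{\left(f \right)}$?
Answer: $0$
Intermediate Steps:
$C{\left(f \right)} = 0$ ($C{\left(f \right)} = f - f = 0$)
$m{\left(v,S \right)} = 0$ ($m{\left(v,S \right)} = 0 S = 0$)
$\left(-108 - 63\right) m{\left(-1,-9 \right)} = \left(-108 - 63\right) 0 = \left(-171\right) 0 = 0$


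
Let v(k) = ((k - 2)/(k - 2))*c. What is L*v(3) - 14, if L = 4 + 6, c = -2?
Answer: -34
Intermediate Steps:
L = 10
v(k) = -2 (v(k) = ((k - 2)/(k - 2))*(-2) = ((-2 + k)/(-2 + k))*(-2) = 1*(-2) = -2)
L*v(3) - 14 = 10*(-2) - 14 = -20 - 14 = -34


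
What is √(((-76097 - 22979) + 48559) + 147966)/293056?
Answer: √97449/293056 ≈ 0.0010652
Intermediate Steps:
√(((-76097 - 22979) + 48559) + 147966)/293056 = √((-99076 + 48559) + 147966)*(1/293056) = √(-50517 + 147966)*(1/293056) = √97449*(1/293056) = √97449/293056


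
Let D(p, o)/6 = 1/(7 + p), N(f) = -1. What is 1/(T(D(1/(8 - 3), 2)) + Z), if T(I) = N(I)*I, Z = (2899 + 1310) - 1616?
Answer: 6/15553 ≈ 0.00038578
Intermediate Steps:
Z = 2593 (Z = 4209 - 1616 = 2593)
D(p, o) = 6/(7 + p)
T(I) = -I
1/(T(D(1/(8 - 3), 2)) + Z) = 1/(-6/(7 + 1/(8 - 3)) + 2593) = 1/(-6/(7 + 1/5) + 2593) = 1/(-6/(7 + ⅕) + 2593) = 1/(-6/36/5 + 2593) = 1/(-6*5/36 + 2593) = 1/(-1*⅚ + 2593) = 1/(-⅚ + 2593) = 1/(15553/6) = 6/15553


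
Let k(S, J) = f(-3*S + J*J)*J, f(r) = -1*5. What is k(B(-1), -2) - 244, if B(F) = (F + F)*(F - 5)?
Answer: -234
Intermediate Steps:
f(r) = -5
B(F) = 2*F*(-5 + F) (B(F) = (2*F)*(-5 + F) = 2*F*(-5 + F))
k(S, J) = -5*J
k(B(-1), -2) - 244 = -5*(-2) - 244 = 10 - 244 = -234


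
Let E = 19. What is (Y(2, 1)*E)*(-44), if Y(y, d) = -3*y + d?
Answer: 4180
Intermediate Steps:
Y(y, d) = d - 3*y
(Y(2, 1)*E)*(-44) = ((1 - 3*2)*19)*(-44) = ((1 - 6)*19)*(-44) = -5*19*(-44) = -95*(-44) = 4180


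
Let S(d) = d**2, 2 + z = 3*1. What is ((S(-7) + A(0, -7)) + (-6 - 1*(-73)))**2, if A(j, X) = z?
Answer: 13689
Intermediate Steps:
z = 1 (z = -2 + 3*1 = -2 + 3 = 1)
A(j, X) = 1
((S(-7) + A(0, -7)) + (-6 - 1*(-73)))**2 = (((-7)**2 + 1) + (-6 - 1*(-73)))**2 = ((49 + 1) + (-6 + 73))**2 = (50 + 67)**2 = 117**2 = 13689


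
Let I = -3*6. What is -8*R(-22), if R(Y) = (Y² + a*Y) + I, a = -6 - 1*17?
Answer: -7776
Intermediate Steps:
I = -18
a = -23 (a = -6 - 17 = -23)
R(Y) = -18 + Y² - 23*Y (R(Y) = (Y² - 23*Y) - 18 = -18 + Y² - 23*Y)
-8*R(-22) = -8*(-18 + (-22)² - 23*(-22)) = -8*(-18 + 484 + 506) = -8*972 = -7776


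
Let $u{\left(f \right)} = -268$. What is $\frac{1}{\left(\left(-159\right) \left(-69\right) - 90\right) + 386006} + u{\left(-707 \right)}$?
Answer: $- \frac{106365715}{396887} \approx -268.0$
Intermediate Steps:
$\frac{1}{\left(\left(-159\right) \left(-69\right) - 90\right) + 386006} + u{\left(-707 \right)} = \frac{1}{\left(\left(-159\right) \left(-69\right) - 90\right) + 386006} - 268 = \frac{1}{\left(10971 - 90\right) + 386006} - 268 = \frac{1}{10881 + 386006} - 268 = \frac{1}{396887} - 268 = - \frac{106365715}{396887}$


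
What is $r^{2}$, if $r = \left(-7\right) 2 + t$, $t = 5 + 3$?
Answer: $36$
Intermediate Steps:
$t = 8$
$r = -6$ ($r = \left(-7\right) 2 + 8 = -14 + 8 = -6$)
$r^{2} = \left(-6\right)^{2} = 36$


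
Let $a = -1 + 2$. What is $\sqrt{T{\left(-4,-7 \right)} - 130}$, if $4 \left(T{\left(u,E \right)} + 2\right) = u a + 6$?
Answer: $\frac{i \sqrt{526}}{2} \approx 11.467 i$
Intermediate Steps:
$a = 1$
$T{\left(u,E \right)} = - \frac{1}{2} + \frac{u}{4}$ ($T{\left(u,E \right)} = -2 + \frac{u 1 + 6}{4} = -2 + \frac{u + 6}{4} = -2 + \frac{6 + u}{4} = -2 + \left(\frac{3}{2} + \frac{u}{4}\right) = - \frac{1}{2} + \frac{u}{4}$)
$\sqrt{T{\left(-4,-7 \right)} - 130} = \sqrt{\left(- \frac{1}{2} + \frac{1}{4} \left(-4\right)\right) - 130} = \sqrt{\left(- \frac{1}{2} - 1\right) - 130} = \sqrt{- \frac{3}{2} - 130} = \sqrt{- \frac{263}{2}} = \frac{i \sqrt{526}}{2}$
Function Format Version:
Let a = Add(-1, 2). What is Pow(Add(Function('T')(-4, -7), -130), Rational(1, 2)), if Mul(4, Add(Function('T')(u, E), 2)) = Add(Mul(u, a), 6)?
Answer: Mul(Rational(1, 2), I, Pow(526, Rational(1, 2))) ≈ Mul(11.467, I)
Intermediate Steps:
a = 1
Function('T')(u, E) = Add(Rational(-1, 2), Mul(Rational(1, 4), u)) (Function('T')(u, E) = Add(-2, Mul(Rational(1, 4), Add(Mul(u, 1), 6))) = Add(-2, Mul(Rational(1, 4), Add(u, 6))) = Add(-2, Mul(Rational(1, 4), Add(6, u))) = Add(-2, Add(Rational(3, 2), Mul(Rational(1, 4), u))) = Add(Rational(-1, 2), Mul(Rational(1, 4), u)))
Pow(Add(Function('T')(-4, -7), -130), Rational(1, 2)) = Pow(Add(Add(Rational(-1, 2), Mul(Rational(1, 4), -4)), -130), Rational(1, 2)) = Pow(Add(Add(Rational(-1, 2), -1), -130), Rational(1, 2)) = Pow(Add(Rational(-3, 2), -130), Rational(1, 2)) = Pow(Rational(-263, 2), Rational(1, 2)) = Mul(Rational(1, 2), I, Pow(526, Rational(1, 2)))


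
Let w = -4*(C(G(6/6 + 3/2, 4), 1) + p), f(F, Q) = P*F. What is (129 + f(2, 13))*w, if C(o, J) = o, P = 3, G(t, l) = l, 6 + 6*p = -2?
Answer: -1440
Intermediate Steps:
p = -4/3 (p = -1 + (⅙)*(-2) = -1 - ⅓ = -4/3 ≈ -1.3333)
f(F, Q) = 3*F
w = -32/3 (w = -4*(4 - 4/3) = -4*8/3 = -32/3 ≈ -10.667)
(129 + f(2, 13))*w = (129 + 3*2)*(-32/3) = (129 + 6)*(-32/3) = 135*(-32/3) = -1440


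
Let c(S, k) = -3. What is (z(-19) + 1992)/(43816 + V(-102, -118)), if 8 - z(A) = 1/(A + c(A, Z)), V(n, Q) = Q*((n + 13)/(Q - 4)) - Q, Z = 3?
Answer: 2684061/58843906 ≈ 0.045613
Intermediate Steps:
V(n, Q) = -Q + Q*(13 + n)/(-4 + Q) (V(n, Q) = Q*((13 + n)/(-4 + Q)) - Q = Q*(13 + n)/(-4 + Q) - Q = -Q + Q*(13 + n)/(-4 + Q))
z(A) = 8 - 1/(-3 + A) (z(A) = 8 - 1/(A - 3) = 8 - 1/(-3 + A))
(z(-19) + 1992)/(43816 + V(-102, -118)) = ((-25 + 8*(-19))/(-3 - 19) + 1992)/(43816 - 118*(17 - 102 - 1*(-118))/(-4 - 118)) = ((-25 - 152)/(-22) + 1992)/(43816 - 118*(17 - 102 + 118)/(-122)) = (-1/22*(-177) + 1992)/(43816 - 118*(-1/122)*33) = (177/22 + 1992)/(43816 + 1947/61) = 44001/(22*(2674723/61)) = (44001/22)*(61/2674723) = 2684061/58843906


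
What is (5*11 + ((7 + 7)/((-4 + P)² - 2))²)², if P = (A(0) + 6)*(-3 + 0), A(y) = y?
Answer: 10204855806016/3373402561 ≈ 3025.1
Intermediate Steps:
P = -18 (P = (0 + 6)*(-3 + 0) = 6*(-3) = -18)
(5*11 + ((7 + 7)/((-4 + P)² - 2))²)² = (5*11 + ((7 + 7)/((-4 - 18)² - 2))²)² = (55 + (14/((-22)² - 2))²)² = (55 + (14/(484 - 2))²)² = (55 + (14/482)²)² = (55 + (14*(1/482))²)² = (55 + (7/241)²)² = (55 + 49/58081)² = (3194504/58081)² = 10204855806016/3373402561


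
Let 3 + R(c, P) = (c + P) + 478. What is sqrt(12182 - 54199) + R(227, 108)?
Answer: 810 + I*sqrt(42017) ≈ 810.0 + 204.98*I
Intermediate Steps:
R(c, P) = 475 + P + c (R(c, P) = -3 + ((c + P) + 478) = -3 + ((P + c) + 478) = -3 + (478 + P + c) = 475 + P + c)
sqrt(12182 - 54199) + R(227, 108) = sqrt(12182 - 54199) + (475 + 108 + 227) = sqrt(-42017) + 810 = I*sqrt(42017) + 810 = 810 + I*sqrt(42017)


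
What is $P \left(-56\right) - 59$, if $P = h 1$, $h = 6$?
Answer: $-395$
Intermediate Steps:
$P = 6$ ($P = 6 \cdot 1 = 6$)
$P \left(-56\right) - 59 = 6 \left(-56\right) - 59 = -336 - 59 = -395$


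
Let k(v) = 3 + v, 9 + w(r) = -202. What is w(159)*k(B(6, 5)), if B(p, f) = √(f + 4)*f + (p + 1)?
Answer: -5275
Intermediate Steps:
w(r) = -211 (w(r) = -9 - 202 = -211)
B(p, f) = 1 + p + f*√(4 + f) (B(p, f) = √(4 + f)*f + (1 + p) = f*√(4 + f) + (1 + p) = 1 + p + f*√(4 + f))
w(159)*k(B(6, 5)) = -211*(3 + (1 + 6 + 5*√(4 + 5))) = -211*(3 + (1 + 6 + 5*√9)) = -211*(3 + (1 + 6 + 5*3)) = -211*(3 + (1 + 6 + 15)) = -211*(3 + 22) = -211*25 = -5275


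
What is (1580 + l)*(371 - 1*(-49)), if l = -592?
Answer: 414960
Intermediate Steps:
(1580 + l)*(371 - 1*(-49)) = (1580 - 592)*(371 - 1*(-49)) = 988*(371 + 49) = 988*420 = 414960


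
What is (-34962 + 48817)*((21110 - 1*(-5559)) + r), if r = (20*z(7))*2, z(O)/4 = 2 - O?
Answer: 358414995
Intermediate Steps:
z(O) = 8 - 4*O (z(O) = 4*(2 - O) = 8 - 4*O)
r = -800 (r = (20*(8 - 4*7))*2 = (20*(8 - 28))*2 = (20*(-20))*2 = -400*2 = -800)
(-34962 + 48817)*((21110 - 1*(-5559)) + r) = (-34962 + 48817)*((21110 - 1*(-5559)) - 800) = 13855*((21110 + 5559) - 800) = 13855*(26669 - 800) = 13855*25869 = 358414995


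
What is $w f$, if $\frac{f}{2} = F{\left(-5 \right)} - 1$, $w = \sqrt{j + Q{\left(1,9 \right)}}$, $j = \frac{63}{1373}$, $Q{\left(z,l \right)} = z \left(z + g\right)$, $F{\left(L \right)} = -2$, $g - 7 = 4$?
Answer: $- \frac{6 \sqrt{22708047}}{1373} \approx -20.824$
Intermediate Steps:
$g = 11$ ($g = 7 + 4 = 11$)
$Q{\left(z,l \right)} = z \left(11 + z\right)$ ($Q{\left(z,l \right)} = z \left(z + 11\right) = z \left(11 + z\right)$)
$j = \frac{63}{1373}$ ($j = 63 \cdot \frac{1}{1373} = \frac{63}{1373} \approx 0.045885$)
$w = \frac{\sqrt{22708047}}{1373}$ ($w = \sqrt{\frac{63}{1373} + 1 \left(11 + 1\right)} = \sqrt{\frac{63}{1373} + 1 \cdot 12} = \sqrt{\frac{63}{1373} + 12} = \sqrt{\frac{16539}{1373}} = \frac{\sqrt{22708047}}{1373} \approx 3.4707$)
$f = -6$ ($f = 2 \left(-2 - 1\right) = 2 \left(-3\right) = -6$)
$w f = \frac{\sqrt{22708047}}{1373} \left(-6\right) = - \frac{6 \sqrt{22708047}}{1373}$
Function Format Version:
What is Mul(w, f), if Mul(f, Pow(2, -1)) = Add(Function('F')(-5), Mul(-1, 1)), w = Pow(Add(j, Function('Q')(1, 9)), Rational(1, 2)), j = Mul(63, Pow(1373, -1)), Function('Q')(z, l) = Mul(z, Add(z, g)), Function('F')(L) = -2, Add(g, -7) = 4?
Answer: Mul(Rational(-6, 1373), Pow(22708047, Rational(1, 2))) ≈ -20.824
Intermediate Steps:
g = 11 (g = Add(7, 4) = 11)
Function('Q')(z, l) = Mul(z, Add(11, z)) (Function('Q')(z, l) = Mul(z, Add(z, 11)) = Mul(z, Add(11, z)))
j = Rational(63, 1373) (j = Mul(63, Rational(1, 1373)) = Rational(63, 1373) ≈ 0.045885)
w = Mul(Rational(1, 1373), Pow(22708047, Rational(1, 2))) (w = Pow(Add(Rational(63, 1373), Mul(1, Add(11, 1))), Rational(1, 2)) = Pow(Add(Rational(63, 1373), Mul(1, 12)), Rational(1, 2)) = Pow(Add(Rational(63, 1373), 12), Rational(1, 2)) = Pow(Rational(16539, 1373), Rational(1, 2)) = Mul(Rational(1, 1373), Pow(22708047, Rational(1, 2))) ≈ 3.4707)
f = -6 (f = Mul(2, Add(-2, Mul(-1, 1))) = Mul(2, Add(-2, -1)) = Mul(2, -3) = -6)
Mul(w, f) = Mul(Mul(Rational(1, 1373), Pow(22708047, Rational(1, 2))), -6) = Mul(Rational(-6, 1373), Pow(22708047, Rational(1, 2)))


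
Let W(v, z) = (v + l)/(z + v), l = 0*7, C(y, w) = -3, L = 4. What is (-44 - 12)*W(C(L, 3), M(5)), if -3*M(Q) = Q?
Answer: -36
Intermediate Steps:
M(Q) = -Q/3
l = 0
W(v, z) = v/(v + z) (W(v, z) = (v + 0)/(z + v) = v/(v + z))
(-44 - 12)*W(C(L, 3), M(5)) = (-44 - 12)*(-3/(-3 - ⅓*5)) = -(-168)/(-3 - 5/3) = -(-168)/(-14/3) = -(-168)*(-3)/14 = -56*9/14 = -36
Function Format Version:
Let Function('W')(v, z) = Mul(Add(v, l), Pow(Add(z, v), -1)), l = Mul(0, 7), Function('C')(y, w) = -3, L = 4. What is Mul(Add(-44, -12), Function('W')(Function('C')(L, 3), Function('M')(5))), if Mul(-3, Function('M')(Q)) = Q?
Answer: -36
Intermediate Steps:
Function('M')(Q) = Mul(Rational(-1, 3), Q)
l = 0
Function('W')(v, z) = Mul(v, Pow(Add(v, z), -1)) (Function('W')(v, z) = Mul(Add(v, 0), Pow(Add(z, v), -1)) = Mul(v, Pow(Add(v, z), -1)))
Mul(Add(-44, -12), Function('W')(Function('C')(L, 3), Function('M')(5))) = Mul(Add(-44, -12), Mul(-3, Pow(Add(-3, Mul(Rational(-1, 3), 5)), -1))) = Mul(-56, Mul(-3, Pow(Add(-3, Rational(-5, 3)), -1))) = Mul(-56, Mul(-3, Pow(Rational(-14, 3), -1))) = Mul(-56, Mul(-3, Rational(-3, 14))) = Mul(-56, Rational(9, 14)) = -36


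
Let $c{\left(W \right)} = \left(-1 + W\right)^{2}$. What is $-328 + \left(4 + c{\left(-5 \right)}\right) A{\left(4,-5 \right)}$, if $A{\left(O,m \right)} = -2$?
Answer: $-408$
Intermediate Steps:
$-328 + \left(4 + c{\left(-5 \right)}\right) A{\left(4,-5 \right)} = -328 + \left(4 + \left(-1 - 5\right)^{2}\right) \left(-2\right) = -328 + \left(4 + \left(-6\right)^{2}\right) \left(-2\right) = -328 + \left(4 + 36\right) \left(-2\right) = -328 + 40 \left(-2\right) = -328 - 80 = -408$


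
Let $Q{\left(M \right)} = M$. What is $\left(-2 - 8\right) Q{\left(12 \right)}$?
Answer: $-120$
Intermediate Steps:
$\left(-2 - 8\right) Q{\left(12 \right)} = \left(-2 - 8\right) 12 = \left(-10\right) 12 = -120$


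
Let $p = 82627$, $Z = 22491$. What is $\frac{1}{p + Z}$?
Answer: $\frac{1}{105118} \approx 9.5131 \cdot 10^{-6}$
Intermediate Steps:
$\frac{1}{p + Z} = \frac{1}{82627 + 22491} = \frac{1}{105118}$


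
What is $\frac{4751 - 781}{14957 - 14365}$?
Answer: $\frac{1985}{296} \approx 6.7061$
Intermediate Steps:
$\frac{4751 - 781}{14957 - 14365} = \frac{3970}{592} = 3970 \cdot \frac{1}{592} = \frac{1985}{296}$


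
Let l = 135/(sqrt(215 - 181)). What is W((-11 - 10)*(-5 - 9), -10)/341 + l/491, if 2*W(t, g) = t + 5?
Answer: 299/682 + 135*sqrt(34)/16694 ≈ 0.48557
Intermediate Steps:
W(t, g) = 5/2 + t/2 (W(t, g) = (t + 5)/2 = (5 + t)/2 = 5/2 + t/2)
l = 135*sqrt(34)/34 (l = 135/(sqrt(34)) = 135*(sqrt(34)/34) = 135*sqrt(34)/34 ≈ 23.152)
W((-11 - 10)*(-5 - 9), -10)/341 + l/491 = (5/2 + ((-11 - 10)*(-5 - 9))/2)/341 + (135*sqrt(34)/34)/491 = (5/2 + (-21*(-14))/2)*(1/341) + (135*sqrt(34)/34)*(1/491) = (5/2 + (1/2)*294)*(1/341) + 135*sqrt(34)/16694 = (5/2 + 147)*(1/341) + 135*sqrt(34)/16694 = (299/2)*(1/341) + 135*sqrt(34)/16694 = 299/682 + 135*sqrt(34)/16694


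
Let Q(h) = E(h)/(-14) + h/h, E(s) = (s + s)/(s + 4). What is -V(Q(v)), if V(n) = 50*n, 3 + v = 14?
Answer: -940/21 ≈ -44.762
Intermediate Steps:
v = 11 (v = -3 + 14 = 11)
E(s) = 2*s/(4 + s) (E(s) = (2*s)/(4 + s) = 2*s/(4 + s))
Q(h) = 1 - h/(7*(4 + h)) (Q(h) = (2*h/(4 + h))/(-14) + h/h = (2*h/(4 + h))*(-1/14) + 1 = -h/(7*(4 + h)) + 1 = 1 - h/(7*(4 + h)))
-V(Q(v)) = -50*2*(14 + 3*11)/(7*(4 + 11)) = -50*(2/7)*(14 + 33)/15 = -50*(2/7)*(1/15)*47 = -50*94/105 = -1*940/21 = -940/21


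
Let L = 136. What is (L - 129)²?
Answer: 49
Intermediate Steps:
(L - 129)² = (136 - 129)² = 7² = 49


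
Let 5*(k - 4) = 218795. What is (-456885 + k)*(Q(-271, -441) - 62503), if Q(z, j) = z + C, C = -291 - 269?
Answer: 26164668748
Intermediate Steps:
k = 43763 (k = 4 + (⅕)*218795 = 4 + 43759 = 43763)
C = -560
Q(z, j) = -560 + z (Q(z, j) = z - 560 = -560 + z)
(-456885 + k)*(Q(-271, -441) - 62503) = (-456885 + 43763)*((-560 - 271) - 62503) = -413122*(-831 - 62503) = -413122*(-63334) = 26164668748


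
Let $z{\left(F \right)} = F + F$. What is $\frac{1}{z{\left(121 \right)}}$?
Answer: $\frac{1}{242} \approx 0.0041322$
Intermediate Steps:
$z{\left(F \right)} = 2 F$
$\frac{1}{z{\left(121 \right)}} = \frac{1}{2 \cdot 121} = \frac{1}{242}$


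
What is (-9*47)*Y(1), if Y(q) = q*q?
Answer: -423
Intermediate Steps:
Y(q) = q²
(-9*47)*Y(1) = -9*47*1² = -423*1 = -423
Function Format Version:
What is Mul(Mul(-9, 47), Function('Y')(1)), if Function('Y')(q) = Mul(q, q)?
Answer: -423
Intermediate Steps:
Function('Y')(q) = Pow(q, 2)
Mul(Mul(-9, 47), Function('Y')(1)) = Mul(Mul(-9, 47), Pow(1, 2)) = Mul(-423, 1) = -423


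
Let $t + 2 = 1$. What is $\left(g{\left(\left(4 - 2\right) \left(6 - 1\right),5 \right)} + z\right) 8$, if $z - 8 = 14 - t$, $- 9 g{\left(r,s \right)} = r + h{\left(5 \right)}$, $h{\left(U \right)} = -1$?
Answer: $176$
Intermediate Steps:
$t = -1$ ($t = -2 + 1 = -1$)
$g{\left(r,s \right)} = \frac{1}{9} - \frac{r}{9}$ ($g{\left(r,s \right)} = - \frac{r - 1}{9} = - \frac{-1 + r}{9} = \frac{1}{9} - \frac{r}{9}$)
$z = 23$ ($z = 8 + \left(14 - -1\right) = 8 + \left(14 + 1\right) = 8 + 15 = 23$)
$\left(g{\left(\left(4 - 2\right) \left(6 - 1\right),5 \right)} + z\right) 8 = \left(\left(\frac{1}{9} - \frac{\left(4 - 2\right) \left(6 - 1\right)}{9}\right) + 23\right) 8 = \left(\left(\frac{1}{9} - \frac{2 \cdot 5}{9}\right) + 23\right) 8 = \left(\left(\frac{1}{9} - \frac{10}{9}\right) + 23\right) 8 = \left(-1 + 23\right) 8 = 22 \cdot 8 = 176$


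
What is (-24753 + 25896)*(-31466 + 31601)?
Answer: 154305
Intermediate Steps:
(-24753 + 25896)*(-31466 + 31601) = 1143*135 = 154305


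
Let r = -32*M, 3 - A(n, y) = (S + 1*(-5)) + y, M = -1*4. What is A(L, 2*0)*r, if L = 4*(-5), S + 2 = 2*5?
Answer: 0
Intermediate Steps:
M = -4
S = 8 (S = -2 + 2*5 = -2 + 10 = 8)
L = -20
A(n, y) = -y (A(n, y) = 3 - ((8 + 1*(-5)) + y) = 3 - ((8 - 5) + y) = 3 - (3 + y) = 3 + (-3 - y) = -y)
r = 128 (r = -32*(-4) = 128)
A(L, 2*0)*r = -2*0*128 = -1*0*128 = 0*128 = 0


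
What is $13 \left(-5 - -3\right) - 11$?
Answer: $-37$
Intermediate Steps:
$13 \left(-5 - -3\right) - 11 = 13 \left(-5 + 3\right) - 11 = 13 \left(-2\right) - 11 = -26 - 11 = -37$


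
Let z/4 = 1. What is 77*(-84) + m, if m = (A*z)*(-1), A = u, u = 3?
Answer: -6480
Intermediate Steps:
z = 4 (z = 4*1 = 4)
A = 3
m = -12 (m = (3*4)*(-1) = 12*(-1) = -12)
77*(-84) + m = 77*(-84) - 12 = -6468 - 12 = -6480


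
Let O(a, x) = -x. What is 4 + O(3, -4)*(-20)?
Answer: -76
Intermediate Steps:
4 + O(3, -4)*(-20) = 4 - 1*(-4)*(-20) = 4 + 4*(-20) = 4 - 80 = -76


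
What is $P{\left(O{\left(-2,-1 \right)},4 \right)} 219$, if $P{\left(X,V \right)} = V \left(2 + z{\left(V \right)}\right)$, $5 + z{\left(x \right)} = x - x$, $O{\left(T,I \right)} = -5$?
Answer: $-2628$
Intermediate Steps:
$z{\left(x \right)} = -5$ ($z{\left(x \right)} = -5 + \left(x - x\right) = -5 + 0 = -5$)
$P{\left(X,V \right)} = - 3 V$ ($P{\left(X,V \right)} = V \left(2 - 5\right) = V \left(-3\right) = - 3 V$)
$P{\left(O{\left(-2,-1 \right)},4 \right)} 219 = \left(-3\right) 4 \cdot 219 = \left(-12\right) 219 = -2628$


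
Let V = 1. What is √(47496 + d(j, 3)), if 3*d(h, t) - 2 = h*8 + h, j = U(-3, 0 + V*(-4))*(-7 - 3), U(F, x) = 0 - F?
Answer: 2*√106665/3 ≈ 217.73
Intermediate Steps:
U(F, x) = -F
j = -30 (j = (-1*(-3))*(-7 - 3) = 3*(-10) = -30)
d(h, t) = ⅔ + 3*h (d(h, t) = ⅔ + (h*8 + h)/3 = ⅔ + (8*h + h)/3 = ⅔ + (9*h)/3 = ⅔ + 3*h)
√(47496 + d(j, 3)) = √(47496 + (⅔ + 3*(-30))) = √(47496 + (⅔ - 90)) = √(47496 - 268/3) = √(142220/3) = 2*√106665/3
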